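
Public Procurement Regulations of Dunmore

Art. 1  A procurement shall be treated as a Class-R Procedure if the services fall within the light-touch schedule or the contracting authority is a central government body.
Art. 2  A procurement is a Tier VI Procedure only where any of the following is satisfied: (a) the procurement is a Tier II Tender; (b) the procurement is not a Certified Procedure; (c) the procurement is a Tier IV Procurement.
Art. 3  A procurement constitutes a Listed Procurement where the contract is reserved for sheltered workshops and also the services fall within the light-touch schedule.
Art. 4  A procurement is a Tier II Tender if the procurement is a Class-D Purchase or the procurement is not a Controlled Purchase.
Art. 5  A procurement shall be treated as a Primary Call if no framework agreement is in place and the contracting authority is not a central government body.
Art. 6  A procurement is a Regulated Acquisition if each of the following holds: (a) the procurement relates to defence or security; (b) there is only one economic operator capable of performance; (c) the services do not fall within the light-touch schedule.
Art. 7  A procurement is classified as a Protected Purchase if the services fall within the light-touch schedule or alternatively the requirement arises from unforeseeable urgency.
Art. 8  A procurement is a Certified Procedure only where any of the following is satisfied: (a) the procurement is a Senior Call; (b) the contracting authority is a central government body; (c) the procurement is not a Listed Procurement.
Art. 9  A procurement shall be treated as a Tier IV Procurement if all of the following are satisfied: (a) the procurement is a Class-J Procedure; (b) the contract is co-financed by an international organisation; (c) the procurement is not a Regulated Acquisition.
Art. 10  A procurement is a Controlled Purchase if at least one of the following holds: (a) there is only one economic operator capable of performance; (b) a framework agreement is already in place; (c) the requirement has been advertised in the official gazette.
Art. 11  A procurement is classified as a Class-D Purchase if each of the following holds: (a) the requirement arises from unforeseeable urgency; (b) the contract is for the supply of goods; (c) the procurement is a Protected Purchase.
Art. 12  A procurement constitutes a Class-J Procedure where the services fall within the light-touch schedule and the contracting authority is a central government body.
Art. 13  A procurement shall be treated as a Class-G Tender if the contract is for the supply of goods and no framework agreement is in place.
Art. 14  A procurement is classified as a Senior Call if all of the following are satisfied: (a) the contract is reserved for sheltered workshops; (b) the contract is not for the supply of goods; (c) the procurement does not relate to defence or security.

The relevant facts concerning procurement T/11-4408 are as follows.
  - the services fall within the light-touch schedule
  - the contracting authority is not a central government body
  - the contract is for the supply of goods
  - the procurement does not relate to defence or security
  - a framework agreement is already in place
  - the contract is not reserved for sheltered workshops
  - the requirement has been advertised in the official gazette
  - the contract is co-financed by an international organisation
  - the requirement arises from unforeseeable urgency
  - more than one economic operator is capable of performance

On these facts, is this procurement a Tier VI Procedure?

article 7 — Protected Purchase: [the services fall within the light-touch schedule? yes] OR [the requirement arises from unforeseeable urgency? yes] → satisfied.
article 11 — Class-D Purchase: [the requirement arises from unforeseeable urgency? yes] AND [the contract is for the supply of goods? yes] AND [Protected Purchase (article 7)? yes] → satisfied.
article 10 — Controlled Purchase: [there is only one economic operator capable of performance? no] OR [a framework agreement is already in place? yes] OR [the requirement has been advertised in the official gazette? yes] → satisfied.
article 4 — Tier II Tender: [Class-D Purchase (article 11)? yes] OR [not a Controlled Purchase (article 10)? no] → satisfied.
article 14 — Senior Call: [the contract is reserved for sheltered workshops? no] AND [the contract is not for the supply of goods? no] AND [the procurement does not relate to defence or security? yes] → not satisfied.
article 3 — Listed Procurement: [the contract is reserved for sheltered workshops? no] AND [the services fall within the light-touch schedule? yes] → not satisfied.
article 8 — Certified Procedure: [Senior Call (article 14)? no] OR [the contracting authority is a central government body? no] OR [not a Listed Procurement (article 3)? yes] → satisfied.
article 12 — Class-J Procedure: [the services fall within the light-touch schedule? yes] AND [the contracting authority is a central government body? no] → not satisfied.
article 6 — Regulated Acquisition: [the procurement relates to defence or security? no] AND [there is only one economic operator capable of performance? no] AND [the services do not fall within the light-touch schedule? no] → not satisfied.
article 9 — Tier IV Procurement: [Class-J Procedure (article 12)? no] AND [the contract is co-financed by an international organisation? yes] AND [not a Regulated Acquisition (article 6)? yes] → not satisfied.
article 2 — Tier VI Procedure: [Tier II Tender (article 4)? yes] OR [not a Certified Procedure (article 8)? no] OR [Tier IV Procurement (article 9)? no] → satisfied.

Yes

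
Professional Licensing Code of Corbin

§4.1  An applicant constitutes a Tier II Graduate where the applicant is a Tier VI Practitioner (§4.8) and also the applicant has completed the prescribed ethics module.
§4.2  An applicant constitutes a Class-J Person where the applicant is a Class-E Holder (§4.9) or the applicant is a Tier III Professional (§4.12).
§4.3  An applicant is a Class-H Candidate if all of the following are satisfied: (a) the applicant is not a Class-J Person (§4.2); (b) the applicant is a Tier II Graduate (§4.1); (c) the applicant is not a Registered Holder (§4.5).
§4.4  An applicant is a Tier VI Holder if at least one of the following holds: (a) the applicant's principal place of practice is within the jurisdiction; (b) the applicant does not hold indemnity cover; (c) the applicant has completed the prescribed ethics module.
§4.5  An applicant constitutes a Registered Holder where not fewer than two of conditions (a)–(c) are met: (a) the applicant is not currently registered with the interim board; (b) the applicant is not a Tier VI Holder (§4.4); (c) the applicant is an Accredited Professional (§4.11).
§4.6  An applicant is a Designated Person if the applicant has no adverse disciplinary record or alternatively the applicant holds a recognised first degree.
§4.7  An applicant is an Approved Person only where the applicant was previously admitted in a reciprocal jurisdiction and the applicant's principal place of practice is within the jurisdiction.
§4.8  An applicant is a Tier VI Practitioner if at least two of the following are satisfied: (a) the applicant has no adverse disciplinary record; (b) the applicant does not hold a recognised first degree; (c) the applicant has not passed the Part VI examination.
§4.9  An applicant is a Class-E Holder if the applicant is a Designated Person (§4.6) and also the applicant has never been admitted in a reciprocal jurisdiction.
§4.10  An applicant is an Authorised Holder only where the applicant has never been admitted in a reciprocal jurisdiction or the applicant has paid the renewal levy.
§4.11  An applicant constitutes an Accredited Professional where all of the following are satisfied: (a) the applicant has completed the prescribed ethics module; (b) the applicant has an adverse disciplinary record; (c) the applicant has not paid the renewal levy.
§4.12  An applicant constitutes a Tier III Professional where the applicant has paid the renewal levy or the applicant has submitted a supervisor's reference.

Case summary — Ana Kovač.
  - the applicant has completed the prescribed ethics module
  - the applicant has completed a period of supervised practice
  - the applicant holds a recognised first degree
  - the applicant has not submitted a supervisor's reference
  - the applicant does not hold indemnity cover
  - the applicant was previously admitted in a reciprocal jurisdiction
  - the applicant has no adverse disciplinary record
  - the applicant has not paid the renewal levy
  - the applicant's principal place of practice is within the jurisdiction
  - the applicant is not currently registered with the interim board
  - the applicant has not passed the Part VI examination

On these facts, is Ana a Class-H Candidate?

Yes

Under §4.6: the applicant has no adverse disciplinary record? yes; or the applicant holds a recognised first degree? yes. So the applicant is a Designated Person.
Under §4.9: Designated Person (§4.6)? yes; and the applicant has never been admitted in a reciprocal jurisdiction? no. So the applicant is not a Class-E Holder.
Under §4.12: the applicant has paid the renewal levy? no; or the applicant has submitted a supervisor's reference? no. So the applicant is not a Tier III Professional.
Under §4.2: Class-E Holder (§4.9)? no; or Tier III Professional (§4.12)? no. So the applicant is not a Class-J Person.
Under §4.8: the applicant has no adverse disciplinary record? yes; the applicant does not hold a recognised first degree? no; the applicant has not passed the Part VI examination? yes — 2 of 3 hold (need ≥2) → satisfied.
Under §4.1: Tier VI Practitioner (§4.8)? yes; and the applicant has completed the prescribed ethics module? yes. So the applicant is a Tier II Graduate.
Under §4.4: the applicant's principal place of practice is within the jurisdiction? yes; or the applicant does not hold indemnity cover? yes; or the applicant has completed the prescribed ethics module? yes. So the applicant is a Tier VI Holder.
Under §4.11: the applicant has completed the prescribed ethics module? yes; and the applicant has an adverse disciplinary record? no; and the applicant has not paid the renewal levy? yes. So the applicant is not an Accredited Professional.
Under §4.5: the applicant is not currently registered with the interim board? yes; not a Tier VI Holder (§4.4)? no; Accredited Professional (§4.11)? no — 1 of 3 hold (need ≥2) → not satisfied.
Under §4.3: not a Class-J Person (§4.2)? yes; and Tier II Graduate (§4.1)? yes; and not a Registered Holder (§4.5)? yes. So the applicant is a Class-H Candidate.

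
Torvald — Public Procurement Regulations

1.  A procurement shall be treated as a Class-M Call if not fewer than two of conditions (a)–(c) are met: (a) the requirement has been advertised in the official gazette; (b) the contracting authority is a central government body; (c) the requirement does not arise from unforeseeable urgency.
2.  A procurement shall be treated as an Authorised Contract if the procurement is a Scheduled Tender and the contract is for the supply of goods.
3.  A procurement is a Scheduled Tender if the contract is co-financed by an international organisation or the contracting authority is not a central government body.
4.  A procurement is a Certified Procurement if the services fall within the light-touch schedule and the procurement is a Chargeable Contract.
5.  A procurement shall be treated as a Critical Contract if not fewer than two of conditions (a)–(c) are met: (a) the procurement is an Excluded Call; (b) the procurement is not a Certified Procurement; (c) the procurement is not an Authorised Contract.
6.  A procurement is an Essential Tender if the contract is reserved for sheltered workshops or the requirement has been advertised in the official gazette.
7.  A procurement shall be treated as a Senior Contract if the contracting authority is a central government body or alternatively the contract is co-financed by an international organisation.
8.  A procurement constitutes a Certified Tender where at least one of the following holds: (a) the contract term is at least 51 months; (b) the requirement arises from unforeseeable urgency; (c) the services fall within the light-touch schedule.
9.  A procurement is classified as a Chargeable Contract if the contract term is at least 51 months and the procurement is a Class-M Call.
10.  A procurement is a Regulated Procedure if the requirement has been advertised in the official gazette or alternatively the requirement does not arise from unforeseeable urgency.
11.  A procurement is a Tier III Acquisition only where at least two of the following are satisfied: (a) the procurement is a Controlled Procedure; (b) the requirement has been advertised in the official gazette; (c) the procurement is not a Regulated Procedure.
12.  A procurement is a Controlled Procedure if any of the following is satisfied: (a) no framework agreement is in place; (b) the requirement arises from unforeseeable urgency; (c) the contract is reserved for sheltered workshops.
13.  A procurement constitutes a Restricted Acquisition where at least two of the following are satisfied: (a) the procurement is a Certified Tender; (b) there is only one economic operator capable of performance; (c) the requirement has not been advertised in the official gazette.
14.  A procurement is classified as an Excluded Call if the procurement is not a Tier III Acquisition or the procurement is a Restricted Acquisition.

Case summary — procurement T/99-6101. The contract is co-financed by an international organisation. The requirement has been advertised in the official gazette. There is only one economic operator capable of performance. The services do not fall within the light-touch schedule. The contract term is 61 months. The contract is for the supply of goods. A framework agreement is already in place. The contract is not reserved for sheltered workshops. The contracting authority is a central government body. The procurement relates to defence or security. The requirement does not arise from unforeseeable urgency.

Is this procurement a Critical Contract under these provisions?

paragraph 12 — Controlled Procedure: [no framework agreement is in place? no] OR [the requirement arises from unforeseeable urgency? no] OR [the contract is reserved for sheltered workshops? no] → not satisfied.
paragraph 10 — Regulated Procedure: [the requirement has been advertised in the official gazette? yes] OR [the requirement does not arise from unforeseeable urgency? yes] → satisfied.
paragraph 11 — Tier III Acquisition: Controlled Procedure (paragraph 12)? no; the requirement has been advertised in the official gazette? yes; not a Regulated Procedure (paragraph 10)? no — 1 of 3 hold (need ≥2) → not satisfied.
paragraph 8 — Certified Tender: [contract term: 61 months ≥ 51 months? yes] OR [the requirement arises from unforeseeable urgency? no] OR [the services fall within the light-touch schedule? no] → satisfied.
paragraph 13 — Restricted Acquisition: Certified Tender (paragraph 8)? yes; there is only one economic operator capable of performance? yes; the requirement has not been advertised in the official gazette? no — 2 of 3 hold (need ≥2) → satisfied.
paragraph 14 — Excluded Call: [not a Tier III Acquisition (paragraph 11)? yes] OR [Restricted Acquisition (paragraph 13)? yes] → satisfied.
paragraph 1 — Class-M Call: the requirement has been advertised in the official gazette? yes; the contracting authority is a central government body? yes; the requirement does not arise from unforeseeable urgency? yes — 3 of 3 hold (need ≥2) → satisfied.
paragraph 9 — Chargeable Contract: [contract term: 61 months ≥ 51 months? yes] AND [Class-M Call (paragraph 1)? yes] → satisfied.
paragraph 4 — Certified Procurement: [the services fall within the light-touch schedule? no] AND [Chargeable Contract (paragraph 9)? yes] → not satisfied.
paragraph 3 — Scheduled Tender: [the contract is co-financed by an international organisation? yes] OR [the contracting authority is not a central government body? no] → satisfied.
paragraph 2 — Authorised Contract: [Scheduled Tender (paragraph 3)? yes] AND [the contract is for the supply of goods? yes] → satisfied.
paragraph 5 — Critical Contract: Excluded Call (paragraph 14)? yes; not a Certified Procurement (paragraph 4)? yes; not an Authorised Contract (paragraph 2)? no — 2 of 3 hold (need ≥2) → satisfied.

Yes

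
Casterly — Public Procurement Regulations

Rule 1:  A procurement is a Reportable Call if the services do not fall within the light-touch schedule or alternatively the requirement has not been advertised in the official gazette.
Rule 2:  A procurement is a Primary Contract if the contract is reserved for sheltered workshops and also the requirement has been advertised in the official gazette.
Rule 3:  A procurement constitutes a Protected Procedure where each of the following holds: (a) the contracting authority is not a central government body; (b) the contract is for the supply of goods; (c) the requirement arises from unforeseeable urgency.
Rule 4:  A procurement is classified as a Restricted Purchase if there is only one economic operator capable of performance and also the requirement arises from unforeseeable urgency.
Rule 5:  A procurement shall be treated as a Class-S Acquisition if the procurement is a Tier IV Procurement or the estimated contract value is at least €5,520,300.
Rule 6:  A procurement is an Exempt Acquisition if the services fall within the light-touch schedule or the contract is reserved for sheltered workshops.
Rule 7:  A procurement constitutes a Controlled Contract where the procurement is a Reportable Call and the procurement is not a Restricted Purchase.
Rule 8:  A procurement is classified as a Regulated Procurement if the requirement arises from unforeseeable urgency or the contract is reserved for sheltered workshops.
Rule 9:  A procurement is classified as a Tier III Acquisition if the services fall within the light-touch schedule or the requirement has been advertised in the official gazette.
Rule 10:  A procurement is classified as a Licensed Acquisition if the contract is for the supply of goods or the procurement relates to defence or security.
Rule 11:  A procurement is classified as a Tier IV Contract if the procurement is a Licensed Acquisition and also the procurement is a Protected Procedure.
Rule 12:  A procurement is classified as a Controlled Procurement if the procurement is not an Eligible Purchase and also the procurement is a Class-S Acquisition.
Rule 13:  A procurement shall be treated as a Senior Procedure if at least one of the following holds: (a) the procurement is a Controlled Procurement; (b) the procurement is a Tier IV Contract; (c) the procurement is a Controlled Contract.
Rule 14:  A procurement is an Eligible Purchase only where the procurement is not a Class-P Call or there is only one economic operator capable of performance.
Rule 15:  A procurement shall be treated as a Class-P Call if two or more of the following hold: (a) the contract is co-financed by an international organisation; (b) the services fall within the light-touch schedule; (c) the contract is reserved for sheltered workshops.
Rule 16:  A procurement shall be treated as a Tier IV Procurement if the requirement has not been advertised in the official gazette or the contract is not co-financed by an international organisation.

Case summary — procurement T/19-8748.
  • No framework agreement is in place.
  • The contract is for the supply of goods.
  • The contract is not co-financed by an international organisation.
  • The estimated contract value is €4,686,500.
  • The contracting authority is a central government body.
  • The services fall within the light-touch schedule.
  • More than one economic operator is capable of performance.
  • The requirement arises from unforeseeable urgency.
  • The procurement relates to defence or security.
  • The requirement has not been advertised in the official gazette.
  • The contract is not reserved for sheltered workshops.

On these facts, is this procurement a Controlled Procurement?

rule 15 — Class-P Call: the contract is co-financed by an international organisation? no; the services fall within the light-touch schedule? yes; the contract is reserved for sheltered workshops? no — 1 of 3 hold (need ≥2) → not satisfied.
rule 14 — Eligible Purchase: [not a Class-P Call (rule 15)? yes] OR [there is only one economic operator capable of performance? no] → satisfied.
rule 16 — Tier IV Procurement: [the requirement has not been advertised in the official gazette? yes] OR [the contract is not co-financed by an international organisation? yes] → satisfied.
rule 5 — Class-S Acquisition: [Tier IV Procurement (rule 16)? yes] OR [estimated contract value: €4,686,500 ≥ €5,520,300? no] → satisfied.
rule 12 — Controlled Procurement: [not an Eligible Purchase (rule 14)? no] AND [Class-S Acquisition (rule 5)? yes] → not satisfied.

No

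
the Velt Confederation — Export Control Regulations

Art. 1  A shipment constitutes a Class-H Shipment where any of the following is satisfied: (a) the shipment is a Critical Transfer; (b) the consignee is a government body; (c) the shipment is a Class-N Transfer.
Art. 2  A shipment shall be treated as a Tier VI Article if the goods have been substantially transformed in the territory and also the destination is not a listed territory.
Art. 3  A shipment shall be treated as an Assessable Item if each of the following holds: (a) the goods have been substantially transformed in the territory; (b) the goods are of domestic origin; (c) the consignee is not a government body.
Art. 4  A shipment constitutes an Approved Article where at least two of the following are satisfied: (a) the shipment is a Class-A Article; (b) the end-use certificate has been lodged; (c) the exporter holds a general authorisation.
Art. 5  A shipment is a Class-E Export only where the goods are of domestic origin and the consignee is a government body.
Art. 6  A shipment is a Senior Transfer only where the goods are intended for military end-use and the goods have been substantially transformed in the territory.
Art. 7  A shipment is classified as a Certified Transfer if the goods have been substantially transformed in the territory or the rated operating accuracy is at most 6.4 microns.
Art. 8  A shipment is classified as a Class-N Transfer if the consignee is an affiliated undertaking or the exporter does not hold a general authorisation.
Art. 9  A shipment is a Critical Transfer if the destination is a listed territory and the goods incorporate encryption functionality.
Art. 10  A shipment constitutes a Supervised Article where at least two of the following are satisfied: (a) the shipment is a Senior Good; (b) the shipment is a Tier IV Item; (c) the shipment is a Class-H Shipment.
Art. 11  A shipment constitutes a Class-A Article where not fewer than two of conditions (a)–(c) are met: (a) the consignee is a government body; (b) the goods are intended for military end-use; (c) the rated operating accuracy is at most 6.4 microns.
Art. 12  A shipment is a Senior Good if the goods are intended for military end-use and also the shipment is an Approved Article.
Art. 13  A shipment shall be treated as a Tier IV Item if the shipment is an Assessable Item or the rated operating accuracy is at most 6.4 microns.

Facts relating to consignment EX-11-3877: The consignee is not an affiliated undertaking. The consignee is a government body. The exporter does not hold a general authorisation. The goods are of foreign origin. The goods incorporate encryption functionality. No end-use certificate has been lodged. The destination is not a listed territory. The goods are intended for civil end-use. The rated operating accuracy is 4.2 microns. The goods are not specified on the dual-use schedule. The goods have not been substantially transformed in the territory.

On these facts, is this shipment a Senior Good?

article 11 — Class-A Article: the consignee is a government body? yes; the goods are intended for military end-use? no; rated operating accuracy: 4.2 microns ≤ 6.4 microns? yes — 2 of 3 hold (need ≥2) → satisfied.
article 4 — Approved Article: Class-A Article (article 11)? yes; the end-use certificate has been lodged? no; the exporter holds a general authorisation? no — 1 of 3 hold (need ≥2) → not satisfied.
article 12 — Senior Good: [the goods are intended for military end-use? no] AND [Approved Article (article 4)? no] → not satisfied.

No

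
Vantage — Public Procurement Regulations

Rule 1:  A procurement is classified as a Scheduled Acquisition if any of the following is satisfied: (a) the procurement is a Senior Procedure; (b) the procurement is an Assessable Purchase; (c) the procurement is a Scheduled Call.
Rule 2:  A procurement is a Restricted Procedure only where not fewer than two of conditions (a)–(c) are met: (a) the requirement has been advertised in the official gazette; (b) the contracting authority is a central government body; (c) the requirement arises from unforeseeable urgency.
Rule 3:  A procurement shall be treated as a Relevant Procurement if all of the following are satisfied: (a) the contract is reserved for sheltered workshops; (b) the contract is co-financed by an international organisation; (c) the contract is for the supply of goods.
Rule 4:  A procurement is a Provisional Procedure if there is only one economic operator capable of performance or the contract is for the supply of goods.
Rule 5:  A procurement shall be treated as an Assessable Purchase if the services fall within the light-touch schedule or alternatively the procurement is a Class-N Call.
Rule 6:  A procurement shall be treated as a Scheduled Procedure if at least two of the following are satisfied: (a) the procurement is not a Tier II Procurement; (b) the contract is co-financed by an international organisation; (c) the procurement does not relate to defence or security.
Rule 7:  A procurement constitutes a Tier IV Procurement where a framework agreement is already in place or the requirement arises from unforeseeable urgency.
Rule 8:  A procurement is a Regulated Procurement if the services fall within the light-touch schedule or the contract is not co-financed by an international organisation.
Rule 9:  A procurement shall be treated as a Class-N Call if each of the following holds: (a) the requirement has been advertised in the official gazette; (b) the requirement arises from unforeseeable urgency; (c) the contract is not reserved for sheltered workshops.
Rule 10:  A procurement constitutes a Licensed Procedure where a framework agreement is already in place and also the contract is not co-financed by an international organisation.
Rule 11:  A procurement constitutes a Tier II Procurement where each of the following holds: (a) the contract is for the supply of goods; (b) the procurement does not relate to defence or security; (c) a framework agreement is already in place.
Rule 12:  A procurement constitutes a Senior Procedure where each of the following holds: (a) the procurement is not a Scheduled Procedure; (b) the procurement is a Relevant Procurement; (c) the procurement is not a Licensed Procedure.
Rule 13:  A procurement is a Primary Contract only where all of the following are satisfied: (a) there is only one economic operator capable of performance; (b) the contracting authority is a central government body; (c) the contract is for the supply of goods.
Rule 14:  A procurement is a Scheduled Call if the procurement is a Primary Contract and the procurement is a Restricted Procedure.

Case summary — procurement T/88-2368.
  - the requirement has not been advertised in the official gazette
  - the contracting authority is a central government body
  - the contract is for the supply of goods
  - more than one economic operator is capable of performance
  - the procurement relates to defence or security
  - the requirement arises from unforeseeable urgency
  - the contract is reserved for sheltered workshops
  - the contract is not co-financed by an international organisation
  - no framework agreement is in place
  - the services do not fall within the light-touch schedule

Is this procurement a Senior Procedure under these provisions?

rule 11 — Tier II Procurement: [the contract is for the supply of goods? yes] AND [the procurement does not relate to defence or security? no] AND [a framework agreement is already in place? no] → not satisfied.
rule 6 — Scheduled Procedure: not a Tier II Procurement (rule 11)? yes; the contract is co-financed by an international organisation? no; the procurement does not relate to defence or security? no — 1 of 3 hold (need ≥2) → not satisfied.
rule 3 — Relevant Procurement: [the contract is reserved for sheltered workshops? yes] AND [the contract is co-financed by an international organisation? no] AND [the contract is for the supply of goods? yes] → not satisfied.
rule 10 — Licensed Procedure: [a framework agreement is already in place? no] AND [the contract is not co-financed by an international organisation? yes] → not satisfied.
rule 12 — Senior Procedure: [not a Scheduled Procedure (rule 6)? yes] AND [Relevant Procurement (rule 3)? no] AND [not a Licensed Procedure (rule 10)? yes] → not satisfied.

No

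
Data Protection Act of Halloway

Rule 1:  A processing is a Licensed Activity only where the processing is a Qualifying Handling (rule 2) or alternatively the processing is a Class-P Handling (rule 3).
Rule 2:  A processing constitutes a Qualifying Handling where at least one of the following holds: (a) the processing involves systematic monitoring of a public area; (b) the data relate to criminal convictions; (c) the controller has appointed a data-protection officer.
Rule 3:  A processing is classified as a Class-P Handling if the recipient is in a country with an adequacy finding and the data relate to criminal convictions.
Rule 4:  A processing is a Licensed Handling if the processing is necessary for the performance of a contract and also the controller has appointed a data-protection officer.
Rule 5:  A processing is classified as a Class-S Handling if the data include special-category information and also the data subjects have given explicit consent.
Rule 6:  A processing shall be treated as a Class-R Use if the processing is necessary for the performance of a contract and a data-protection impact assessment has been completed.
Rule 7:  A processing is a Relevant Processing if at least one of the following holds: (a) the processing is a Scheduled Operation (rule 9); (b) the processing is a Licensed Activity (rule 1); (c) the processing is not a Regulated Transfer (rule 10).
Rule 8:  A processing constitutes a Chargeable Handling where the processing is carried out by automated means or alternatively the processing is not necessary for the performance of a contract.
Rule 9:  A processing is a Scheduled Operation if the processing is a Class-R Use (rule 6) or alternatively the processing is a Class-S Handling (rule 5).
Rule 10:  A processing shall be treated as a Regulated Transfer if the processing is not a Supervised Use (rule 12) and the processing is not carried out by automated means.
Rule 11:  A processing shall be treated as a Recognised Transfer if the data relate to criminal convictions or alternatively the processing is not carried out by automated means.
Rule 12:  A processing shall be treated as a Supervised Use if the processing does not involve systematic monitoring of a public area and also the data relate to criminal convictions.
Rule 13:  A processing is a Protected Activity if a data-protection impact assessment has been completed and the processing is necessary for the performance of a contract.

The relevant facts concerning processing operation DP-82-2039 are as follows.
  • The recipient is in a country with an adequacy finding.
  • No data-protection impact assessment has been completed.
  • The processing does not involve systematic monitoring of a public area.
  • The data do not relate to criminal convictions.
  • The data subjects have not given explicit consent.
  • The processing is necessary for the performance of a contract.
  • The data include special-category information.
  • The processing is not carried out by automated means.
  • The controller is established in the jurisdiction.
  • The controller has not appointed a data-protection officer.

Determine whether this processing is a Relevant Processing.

No

rule 6 — Class-R Use: [the processing is necessary for the performance of a contract? yes] AND [a data-protection impact assessment has been completed? no] → not satisfied.
rule 5 — Class-S Handling: [the data include special-category information? yes] AND [the data subjects have given explicit consent? no] → not satisfied.
rule 9 — Scheduled Operation: [Class-R Use (rule 6)? no] OR [Class-S Handling (rule 5)? no] → not satisfied.
rule 2 — Qualifying Handling: [the processing involves systematic monitoring of a public area? no] OR [the data relate to criminal convictions? no] OR [the controller has appointed a data-protection officer? no] → not satisfied.
rule 3 — Class-P Handling: [the recipient is in a country with an adequacy finding? yes] AND [the data relate to criminal convictions? no] → not satisfied.
rule 1 — Licensed Activity: [Qualifying Handling (rule 2)? no] OR [Class-P Handling (rule 3)? no] → not satisfied.
rule 12 — Supervised Use: [the processing does not involve systematic monitoring of a public area? yes] AND [the data relate to criminal convictions? no] → not satisfied.
rule 10 — Regulated Transfer: [not a Supervised Use (rule 12)? yes] AND [the processing is not carried out by automated means? yes] → satisfied.
rule 7 — Relevant Processing: [Scheduled Operation (rule 9)? no] OR [Licensed Activity (rule 1)? no] OR [not a Regulated Transfer (rule 10)? no] → not satisfied.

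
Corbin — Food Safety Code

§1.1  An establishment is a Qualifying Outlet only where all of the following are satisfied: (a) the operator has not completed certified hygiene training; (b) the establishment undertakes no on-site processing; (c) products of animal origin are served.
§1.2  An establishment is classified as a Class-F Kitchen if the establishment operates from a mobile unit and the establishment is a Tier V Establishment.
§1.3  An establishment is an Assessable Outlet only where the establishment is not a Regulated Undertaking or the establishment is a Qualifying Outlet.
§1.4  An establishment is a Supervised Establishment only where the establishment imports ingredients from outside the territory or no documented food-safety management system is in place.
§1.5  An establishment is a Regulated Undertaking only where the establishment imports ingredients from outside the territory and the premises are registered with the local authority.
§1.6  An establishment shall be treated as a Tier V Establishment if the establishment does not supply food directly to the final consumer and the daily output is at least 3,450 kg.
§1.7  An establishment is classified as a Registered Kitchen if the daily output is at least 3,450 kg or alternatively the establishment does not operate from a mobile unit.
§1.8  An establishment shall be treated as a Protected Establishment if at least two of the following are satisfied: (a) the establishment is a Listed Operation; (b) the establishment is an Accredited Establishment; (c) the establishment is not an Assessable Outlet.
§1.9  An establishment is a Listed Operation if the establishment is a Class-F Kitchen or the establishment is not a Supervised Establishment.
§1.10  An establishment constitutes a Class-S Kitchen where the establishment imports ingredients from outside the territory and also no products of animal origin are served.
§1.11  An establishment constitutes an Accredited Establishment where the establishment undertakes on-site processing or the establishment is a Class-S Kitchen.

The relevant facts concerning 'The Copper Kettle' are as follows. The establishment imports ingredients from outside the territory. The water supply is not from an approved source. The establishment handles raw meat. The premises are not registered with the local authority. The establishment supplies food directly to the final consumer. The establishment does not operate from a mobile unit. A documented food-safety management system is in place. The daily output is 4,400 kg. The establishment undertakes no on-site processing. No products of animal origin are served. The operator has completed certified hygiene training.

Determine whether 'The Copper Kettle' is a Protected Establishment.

No

§1.6 — Tier V Establishment: [the establishment does not supply food directly to the final consumer? no] AND [daily output: 4,400 kg ≥ 3,450 kg? yes] → not satisfied.
§1.2 — Class-F Kitchen: [the establishment operates from a mobile unit? no] AND [Tier V Establishment (§1.6)? no] → not satisfied.
§1.4 — Supervised Establishment: [the establishment imports ingredients from outside the territory? yes] OR [no documented food-safety management system is in place? no] → satisfied.
§1.9 — Listed Operation: [Class-F Kitchen (§1.2)? no] OR [not a Supervised Establishment (§1.4)? no] → not satisfied.
§1.10 — Class-S Kitchen: [the establishment imports ingredients from outside the territory? yes] AND [no products of animal origin are served? yes] → satisfied.
§1.11 — Accredited Establishment: [the establishment undertakes on-site processing? no] OR [Class-S Kitchen (§1.10)? yes] → satisfied.
§1.5 — Regulated Undertaking: [the establishment imports ingredients from outside the territory? yes] AND [the premises are registered with the local authority? no] → not satisfied.
§1.1 — Qualifying Outlet: [the operator has not completed certified hygiene training? no] AND [the establishment undertakes no on-site processing? yes] AND [products of animal origin are served? no] → not satisfied.
§1.3 — Assessable Outlet: [not a Regulated Undertaking (§1.5)? yes] OR [Qualifying Outlet (§1.1)? no] → satisfied.
§1.8 — Protected Establishment: Listed Operation (§1.9)? no; Accredited Establishment (§1.11)? yes; not an Assessable Outlet (§1.3)? no — 1 of 3 hold (need ≥2) → not satisfied.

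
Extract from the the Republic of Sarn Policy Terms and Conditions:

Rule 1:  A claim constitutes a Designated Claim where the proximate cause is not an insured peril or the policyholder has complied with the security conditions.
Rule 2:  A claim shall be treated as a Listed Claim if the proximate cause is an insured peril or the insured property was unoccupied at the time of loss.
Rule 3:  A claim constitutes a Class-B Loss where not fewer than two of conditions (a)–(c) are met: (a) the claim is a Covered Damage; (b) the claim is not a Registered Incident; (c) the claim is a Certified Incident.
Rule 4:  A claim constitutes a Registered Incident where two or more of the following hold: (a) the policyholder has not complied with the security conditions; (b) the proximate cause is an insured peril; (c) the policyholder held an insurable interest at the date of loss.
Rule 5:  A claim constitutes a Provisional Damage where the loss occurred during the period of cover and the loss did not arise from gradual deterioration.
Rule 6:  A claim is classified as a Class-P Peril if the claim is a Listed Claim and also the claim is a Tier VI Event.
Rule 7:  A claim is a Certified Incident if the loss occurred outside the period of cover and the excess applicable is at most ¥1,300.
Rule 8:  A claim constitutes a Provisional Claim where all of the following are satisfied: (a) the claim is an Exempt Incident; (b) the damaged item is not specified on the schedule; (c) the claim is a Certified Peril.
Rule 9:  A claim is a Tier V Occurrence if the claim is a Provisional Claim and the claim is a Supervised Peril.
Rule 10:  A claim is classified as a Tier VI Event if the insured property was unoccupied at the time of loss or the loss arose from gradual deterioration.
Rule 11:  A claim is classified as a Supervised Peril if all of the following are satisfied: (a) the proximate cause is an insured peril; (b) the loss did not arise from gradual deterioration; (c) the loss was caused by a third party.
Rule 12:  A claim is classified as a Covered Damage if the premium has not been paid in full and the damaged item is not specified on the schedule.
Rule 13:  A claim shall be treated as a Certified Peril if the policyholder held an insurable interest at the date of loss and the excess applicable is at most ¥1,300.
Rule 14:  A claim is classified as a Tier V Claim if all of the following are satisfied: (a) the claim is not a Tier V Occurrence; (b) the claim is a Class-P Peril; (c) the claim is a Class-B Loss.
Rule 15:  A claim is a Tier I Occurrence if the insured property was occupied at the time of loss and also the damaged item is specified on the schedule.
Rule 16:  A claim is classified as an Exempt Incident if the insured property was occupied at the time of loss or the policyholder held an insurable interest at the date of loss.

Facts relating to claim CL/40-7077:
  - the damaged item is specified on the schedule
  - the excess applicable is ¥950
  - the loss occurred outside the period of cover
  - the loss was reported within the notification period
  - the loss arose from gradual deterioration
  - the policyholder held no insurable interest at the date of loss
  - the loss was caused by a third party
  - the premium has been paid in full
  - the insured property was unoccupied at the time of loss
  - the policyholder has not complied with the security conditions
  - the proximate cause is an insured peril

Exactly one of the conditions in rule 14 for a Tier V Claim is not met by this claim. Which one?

rule 16 — Exempt Incident: [the insured property was occupied at the time of loss? no] OR [the policyholder held an insurable interest at the date of loss? no] → not satisfied.
rule 13 — Certified Peril: [the policyholder held an insurable interest at the date of loss? no] AND [excess applicable: ¥950 ≤ ¥1,300? yes] → not satisfied.
rule 8 — Provisional Claim: [Exempt Incident (rule 16)? no] AND [the damaged item is not specified on the schedule? no] AND [Certified Peril (rule 13)? no] → not satisfied.
rule 11 — Supervised Peril: [the proximate cause is an insured peril? yes] AND [the loss did not arise from gradual deterioration? no] AND [the loss was caused by a third party? yes] → not satisfied.
rule 9 — Tier V Occurrence: [Provisional Claim (rule 8)? no] AND [Supervised Peril (rule 11)? no] → not satisfied.
rule 2 — Listed Claim: [the proximate cause is an insured peril? yes] OR [the insured property was unoccupied at the time of loss? yes] → satisfied.
rule 10 — Tier VI Event: [the insured property was unoccupied at the time of loss? yes] OR [the loss arose from gradual deterioration? yes] → satisfied.
rule 6 — Class-P Peril: [Listed Claim (rule 2)? yes] AND [Tier VI Event (rule 10)? yes] → satisfied.
rule 12 — Covered Damage: [the premium has not been paid in full? no] AND [the damaged item is not specified on the schedule? no] → not satisfied.
rule 4 — Registered Incident: the policyholder has not complied with the security conditions? yes; the proximate cause is an insured peril? yes; the policyholder held an insurable interest at the date of loss? no — 2 of 3 hold (need ≥2) → satisfied.
rule 7 — Certified Incident: [the loss occurred outside the period of cover? yes] AND [excess applicable: ¥950 ≤ ¥1,300? yes] → satisfied.
rule 3 — Class-B Loss: Covered Damage (rule 12)? no; not a Registered Incident (rule 4)? no; Certified Incident (rule 7)? yes — 1 of 3 hold (need ≥2) → not satisfied.
rule 14 — Tier V Claim: [not a Tier V Occurrence (rule 9)? yes] AND [Class-P Peril (rule 6)? yes] AND [Class-B Loss (rule 3)? no] → not satisfied.

Class-B Loss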